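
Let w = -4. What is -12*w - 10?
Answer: 38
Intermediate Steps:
-12*w - 10 = -12*(-4) - 10 = 48 - 10 = 38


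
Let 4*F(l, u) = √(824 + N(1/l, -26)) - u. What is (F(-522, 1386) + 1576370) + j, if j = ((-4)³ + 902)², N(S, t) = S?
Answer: 4556535/2 + √24947366/696 ≈ 2.2783e+6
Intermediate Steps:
F(l, u) = -u/4 + √(824 + 1/l)/4 (F(l, u) = (√(824 + 1/l) - u)/4 = -u/4 + √(824 + 1/l)/4)
j = 702244 (j = (-64 + 902)² = 838² = 702244)
(F(-522, 1386) + 1576370) + j = ((-¼*1386 + √((1 + 824*(-522))/(-522))/4) + 1576370) + 702244 = ((-693/2 + √(-(1 - 430128)/522)/4) + 1576370) + 702244 = ((-693/2 + √(-1/522*(-430127))/4) + 1576370) + 702244 = ((-693/2 + √(430127/522)/4) + 1576370) + 702244 = ((-693/2 + (√24947366/174)/4) + 1576370) + 702244 = ((-693/2 + √24947366/696) + 1576370) + 702244 = (3152047/2 + √24947366/696) + 702244 = 4556535/2 + √24947366/696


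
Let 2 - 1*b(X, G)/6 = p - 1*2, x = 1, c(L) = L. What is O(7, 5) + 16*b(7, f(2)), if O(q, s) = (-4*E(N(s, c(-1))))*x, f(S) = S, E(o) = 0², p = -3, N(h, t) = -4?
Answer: 672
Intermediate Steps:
E(o) = 0
O(q, s) = 0 (O(q, s) = -4*0*1 = 0*1 = 0)
b(X, G) = 42 (b(X, G) = 12 - 6*(-3 - 1*2) = 12 - 6*(-3 - 2) = 12 - 6*(-5) = 12 + 30 = 42)
O(7, 5) + 16*b(7, f(2)) = 0 + 16*42 = 0 + 672 = 672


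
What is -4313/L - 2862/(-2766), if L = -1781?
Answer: 2837830/821041 ≈ 3.4564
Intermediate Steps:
-4313/L - 2862/(-2766) = -4313/(-1781) - 2862/(-2766) = -4313*(-1/1781) - 2862*(-1/2766) = 4313/1781 + 477/461 = 2837830/821041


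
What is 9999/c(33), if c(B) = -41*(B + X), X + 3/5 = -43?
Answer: 49995/2173 ≈ 23.007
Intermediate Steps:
X = -218/5 (X = -⅗ - 43 = -218/5 ≈ -43.600)
c(B) = 8938/5 - 41*B (c(B) = -41*(B - 218/5) = -41*(-218/5 + B) = 8938/5 - 41*B)
9999/c(33) = 9999/(8938/5 - 41*33) = 9999/(8938/5 - 1353) = 9999/(2173/5) = 9999*(5/2173) = 49995/2173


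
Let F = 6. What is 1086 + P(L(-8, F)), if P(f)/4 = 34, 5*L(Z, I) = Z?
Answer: 1222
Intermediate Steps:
L(Z, I) = Z/5
P(f) = 136 (P(f) = 4*34 = 136)
1086 + P(L(-8, F)) = 1086 + 136 = 1222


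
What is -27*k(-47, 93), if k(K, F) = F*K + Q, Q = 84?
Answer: 115749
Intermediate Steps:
k(K, F) = 84 + F*K (k(K, F) = F*K + 84 = 84 + F*K)
-27*k(-47, 93) = -27*(84 + 93*(-47)) = -27*(84 - 4371) = -27*(-4287) = 115749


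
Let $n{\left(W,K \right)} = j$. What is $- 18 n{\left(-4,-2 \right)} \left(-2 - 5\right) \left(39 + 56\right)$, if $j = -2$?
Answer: $-23940$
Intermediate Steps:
$n{\left(W,K \right)} = -2$
$- 18 n{\left(-4,-2 \right)} \left(-2 - 5\right) \left(39 + 56\right) = - 18 \left(- 2 \left(-2 - 5\right)\right) \left(39 + 56\right) = - 18 \left(\left(-2\right) \left(-7\right)\right) 95 = \left(-18\right) 14 \cdot 95 = \left(-252\right) 95 = -23940$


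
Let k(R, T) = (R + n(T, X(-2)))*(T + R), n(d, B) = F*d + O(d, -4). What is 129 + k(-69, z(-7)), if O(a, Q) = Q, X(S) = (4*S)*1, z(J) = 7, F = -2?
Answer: 5523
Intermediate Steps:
X(S) = 4*S
n(d, B) = -4 - 2*d (n(d, B) = -2*d - 4 = -4 - 2*d)
k(R, T) = (R + T)*(-4 + R - 2*T) (k(R, T) = (R + (-4 - 2*T))*(T + R) = (-4 + R - 2*T)*(R + T) = (R + T)*(-4 + R - 2*T))
129 + k(-69, z(-7)) = 129 + ((-69)² - 4*(-69) - 4*7 - 2*7² - 1*(-69)*7) = 129 + (4761 + 276 - 28 - 2*49 + 483) = 129 + (4761 + 276 - 28 - 98 + 483) = 129 + 5394 = 5523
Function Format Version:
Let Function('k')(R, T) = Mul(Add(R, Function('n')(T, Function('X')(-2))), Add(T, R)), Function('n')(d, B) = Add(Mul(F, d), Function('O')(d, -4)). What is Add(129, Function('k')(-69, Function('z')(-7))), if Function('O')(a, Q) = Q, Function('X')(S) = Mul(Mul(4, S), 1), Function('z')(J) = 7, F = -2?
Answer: 5523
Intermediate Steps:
Function('X')(S) = Mul(4, S)
Function('n')(d, B) = Add(-4, Mul(-2, d)) (Function('n')(d, B) = Add(Mul(-2, d), -4) = Add(-4, Mul(-2, d)))
Function('k')(R, T) = Mul(Add(R, T), Add(-4, R, Mul(-2, T))) (Function('k')(R, T) = Mul(Add(R, Add(-4, Mul(-2, T))), Add(T, R)) = Mul(Add(-4, R, Mul(-2, T)), Add(R, T)) = Mul(Add(R, T), Add(-4, R, Mul(-2, T))))
Add(129, Function('k')(-69, Function('z')(-7))) = Add(129, Add(Pow(-69, 2), Mul(-4, -69), Mul(-4, 7), Mul(-2, Pow(7, 2)), Mul(-1, -69, 7))) = Add(129, Add(4761, 276, -28, Mul(-2, 49), 483)) = Add(129, Add(4761, 276, -28, -98, 483)) = Add(129, 5394) = 5523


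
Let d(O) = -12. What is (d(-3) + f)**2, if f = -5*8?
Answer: 2704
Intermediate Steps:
f = -40
(d(-3) + f)**2 = (-12 - 40)**2 = (-52)**2 = 2704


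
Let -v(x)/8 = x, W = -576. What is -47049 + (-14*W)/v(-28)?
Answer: -47013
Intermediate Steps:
v(x) = -8*x
-47049 + (-14*W)/v(-28) = -47049 + (-14*(-576))/((-8*(-28))) = -47049 - 1*(-8064)/224 = -47049 + 8064*(1/224) = -47049 + 36 = -47013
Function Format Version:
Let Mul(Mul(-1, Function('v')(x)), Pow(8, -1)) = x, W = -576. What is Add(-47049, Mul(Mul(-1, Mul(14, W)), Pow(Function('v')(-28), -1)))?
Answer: -47013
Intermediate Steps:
Function('v')(x) = Mul(-8, x)
Add(-47049, Mul(Mul(-1, Mul(14, W)), Pow(Function('v')(-28), -1))) = Add(-47049, Mul(Mul(-1, Mul(14, -576)), Pow(Mul(-8, -28), -1))) = Add(-47049, Mul(Mul(-1, -8064), Pow(224, -1))) = Add(-47049, Mul(8064, Rational(1, 224))) = Add(-47049, 36) = -47013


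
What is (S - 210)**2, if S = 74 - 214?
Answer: 122500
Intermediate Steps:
S = -140
(S - 210)**2 = (-140 - 210)**2 = (-350)**2 = 122500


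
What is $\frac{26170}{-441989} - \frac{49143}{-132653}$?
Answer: $\frac{18249136417}{58631166817} \approx 0.31125$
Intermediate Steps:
$\frac{26170}{-441989} - \frac{49143}{-132653} = 26170 \left(- \frac{1}{441989}\right) - - \frac{49143}{132653} = - \frac{26170}{441989} + \frac{49143}{132653} = \frac{18249136417}{58631166817}$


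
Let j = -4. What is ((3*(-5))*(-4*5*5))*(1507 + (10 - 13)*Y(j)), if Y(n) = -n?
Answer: 2242500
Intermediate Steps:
((3*(-5))*(-4*5*5))*(1507 + (10 - 13)*Y(j)) = ((3*(-5))*(-4*5*5))*(1507 + (10 - 13)*(-1*(-4))) = (-(-300)*5)*(1507 - 3*4) = (-15*(-100))*(1507 - 12) = 1500*1495 = 2242500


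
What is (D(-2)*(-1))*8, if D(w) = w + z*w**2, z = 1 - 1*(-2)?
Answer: -80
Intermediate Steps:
z = 3 (z = 1 + 2 = 3)
D(w) = w + 3*w**2
(D(-2)*(-1))*8 = (-2*(1 + 3*(-2))*(-1))*8 = (-2*(1 - 6)*(-1))*8 = (-2*(-5)*(-1))*8 = (10*(-1))*8 = -10*8 = -80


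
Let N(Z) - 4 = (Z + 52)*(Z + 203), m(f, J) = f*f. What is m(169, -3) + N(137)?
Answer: 92825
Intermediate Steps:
m(f, J) = f²
N(Z) = 4 + (52 + Z)*(203 + Z) (N(Z) = 4 + (Z + 52)*(Z + 203) = 4 + (52 + Z)*(203 + Z))
m(169, -3) + N(137) = 169² + (10560 + 137² + 255*137) = 28561 + (10560 + 18769 + 34935) = 28561 + 64264 = 92825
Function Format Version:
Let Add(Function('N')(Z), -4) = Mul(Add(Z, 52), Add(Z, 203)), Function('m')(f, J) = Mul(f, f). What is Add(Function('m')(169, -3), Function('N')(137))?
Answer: 92825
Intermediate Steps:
Function('m')(f, J) = Pow(f, 2)
Function('N')(Z) = Add(4, Mul(Add(52, Z), Add(203, Z))) (Function('N')(Z) = Add(4, Mul(Add(Z, 52), Add(Z, 203))) = Add(4, Mul(Add(52, Z), Add(203, Z))))
Add(Function('m')(169, -3), Function('N')(137)) = Add(Pow(169, 2), Add(10560, Pow(137, 2), Mul(255, 137))) = Add(28561, Add(10560, 18769, 34935)) = Add(28561, 64264) = 92825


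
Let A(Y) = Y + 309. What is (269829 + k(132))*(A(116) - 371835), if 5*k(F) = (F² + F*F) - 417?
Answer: -102774792432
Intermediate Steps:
k(F) = -417/5 + 2*F²/5 (k(F) = ((F² + F*F) - 417)/5 = ((F² + F²) - 417)/5 = (2*F² - 417)/5 = (-417 + 2*F²)/5 = -417/5 + 2*F²/5)
A(Y) = 309 + Y
(269829 + k(132))*(A(116) - 371835) = (269829 + (-417/5 + (⅖)*132²))*((309 + 116) - 371835) = (269829 + (-417/5 + (⅖)*17424))*(425 - 371835) = (269829 + (-417/5 + 34848/5))*(-371410) = (269829 + 34431/5)*(-371410) = (1383576/5)*(-371410) = -102774792432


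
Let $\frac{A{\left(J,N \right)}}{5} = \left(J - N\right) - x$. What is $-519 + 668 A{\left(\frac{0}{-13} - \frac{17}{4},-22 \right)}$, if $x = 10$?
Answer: $25366$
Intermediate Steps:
$A{\left(J,N \right)} = -50 - 5 N + 5 J$ ($A{\left(J,N \right)} = 5 \left(\left(J - N\right) - 10\right) = 5 \left(-10 + J - N\right) = -50 - 5 N + 5 J$)
$-519 + 668 A{\left(\frac{0}{-13} - \frac{17}{4},-22 \right)} = -519 + 668 \left(-50 - -110 + 5 \left(\frac{0}{-13} - \frac{17}{4}\right)\right) = -519 + 668 \left(-50 + 110 + 5 \left(0 \left(- \frac{1}{13}\right) - \frac{17}{4}\right)\right) = -519 + 668 \left(-50 + 110 + 5 \left(0 - \frac{17}{4}\right)\right) = -519 + 668 \left(-50 + 110 + 5 \left(- \frac{17}{4}\right)\right) = -519 + 668 \left(-50 + 110 - \frac{85}{4}\right) = -519 + 668 \cdot \frac{155}{4} = -519 + 25885 = 25366$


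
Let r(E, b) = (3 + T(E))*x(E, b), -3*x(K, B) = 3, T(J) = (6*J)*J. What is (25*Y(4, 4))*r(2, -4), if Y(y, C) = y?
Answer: -2700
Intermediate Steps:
T(J) = 6*J²
x(K, B) = -1 (x(K, B) = -⅓*3 = -1)
r(E, b) = -3 - 6*E² (r(E, b) = (3 + 6*E²)*(-1) = -3 - 6*E²)
(25*Y(4, 4))*r(2, -4) = (25*4)*(-3 - 6*2²) = 100*(-3 - 6*4) = 100*(-3 - 24) = 100*(-27) = -2700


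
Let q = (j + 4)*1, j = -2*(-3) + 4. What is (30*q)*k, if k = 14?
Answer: 5880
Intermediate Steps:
j = 10 (j = 6 + 4 = 10)
q = 14 (q = (10 + 4)*1 = 14*1 = 14)
(30*q)*k = (30*14)*14 = 420*14 = 5880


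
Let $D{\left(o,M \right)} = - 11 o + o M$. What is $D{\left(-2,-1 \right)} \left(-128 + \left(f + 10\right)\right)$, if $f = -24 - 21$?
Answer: $-3912$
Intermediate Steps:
$f = -45$ ($f = -24 - 21 = -45$)
$D{\left(o,M \right)} = - 11 o + M o$
$D{\left(-2,-1 \right)} \left(-128 + \left(f + 10\right)\right) = - 2 \left(-11 - 1\right) \left(-128 + \left(-45 + 10\right)\right) = \left(-2\right) \left(-12\right) \left(-128 - 35\right) = 24 \left(-163\right) = -3912$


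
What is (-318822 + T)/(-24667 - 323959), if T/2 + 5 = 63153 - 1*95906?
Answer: 6199/5623 ≈ 1.1024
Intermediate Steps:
T = -65516 (T = -10 + 2*(63153 - 1*95906) = -10 + 2*(63153 - 95906) = -10 + 2*(-32753) = -10 - 65506 = -65516)
(-318822 + T)/(-24667 - 323959) = (-318822 - 65516)/(-24667 - 323959) = -384338/(-348626) = -384338*(-1/348626) = 6199/5623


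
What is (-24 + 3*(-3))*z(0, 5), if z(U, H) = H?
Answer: -165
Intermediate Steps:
(-24 + 3*(-3))*z(0, 5) = (-24 + 3*(-3))*5 = (-24 - 9)*5 = -33*5 = -165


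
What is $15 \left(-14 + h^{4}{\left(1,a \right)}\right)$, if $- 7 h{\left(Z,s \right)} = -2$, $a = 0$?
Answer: $- \frac{503970}{2401} \approx -209.9$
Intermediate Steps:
$h{\left(Z,s \right)} = \frac{2}{7}$ ($h{\left(Z,s \right)} = \left(- \frac{1}{7}\right) \left(-2\right) = \frac{2}{7}$)
$15 \left(-14 + h^{4}{\left(1,a \right)}\right) = 15 \left(-14 + \left(\frac{2}{7}\right)^{4}\right) = 15 \left(-14 + \frac{16}{2401}\right) = 15 \left(- \frac{33598}{2401}\right) = - \frac{503970}{2401}$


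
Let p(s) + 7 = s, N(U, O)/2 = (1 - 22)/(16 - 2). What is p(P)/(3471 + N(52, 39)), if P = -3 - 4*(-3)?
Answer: 1/1734 ≈ 0.00057670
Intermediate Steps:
N(U, O) = -3 (N(U, O) = 2*((1 - 22)/(16 - 2)) = 2*(-21/14) = 2*(-21*1/14) = 2*(-3/2) = -3)
P = 9 (P = -3 + 12 = 9)
p(s) = -7 + s
p(P)/(3471 + N(52, 39)) = (-7 + 9)/(3471 - 3) = 2/3468 = 2*(1/3468) = 1/1734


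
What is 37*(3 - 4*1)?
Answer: -37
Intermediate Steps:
37*(3 - 4*1) = 37*(3 - 4) = 37*(-1) = -37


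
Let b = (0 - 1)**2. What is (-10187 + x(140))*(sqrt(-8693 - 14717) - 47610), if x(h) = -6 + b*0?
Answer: 485288730 - 10193*I*sqrt(23410) ≈ 4.8529e+8 - 1.5596e+6*I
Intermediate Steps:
b = 1 (b = (-1)**2 = 1)
x(h) = -6 (x(h) = -6 + 1*0 = -6 + 0 = -6)
(-10187 + x(140))*(sqrt(-8693 - 14717) - 47610) = (-10187 - 6)*(sqrt(-8693 - 14717) - 47610) = -10193*(sqrt(-23410) - 47610) = -10193*(I*sqrt(23410) - 47610) = -10193*(-47610 + I*sqrt(23410)) = 485288730 - 10193*I*sqrt(23410)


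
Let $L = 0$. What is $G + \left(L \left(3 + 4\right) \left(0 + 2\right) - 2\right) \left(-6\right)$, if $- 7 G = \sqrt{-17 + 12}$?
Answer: $12 - \frac{i \sqrt{5}}{7} \approx 12.0 - 0.31944 i$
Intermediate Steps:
$G = - \frac{i \sqrt{5}}{7}$ ($G = - \frac{\sqrt{-17 + 12}}{7} = - \frac{\sqrt{-5}}{7} = - \frac{i \sqrt{5}}{7} \approx - 0.31944 i$)
$G + \left(L \left(3 + 4\right) \left(0 + 2\right) - 2\right) \left(-6\right) = - \frac{i \sqrt{5}}{7} + \left(0 \left(3 + 4\right) \left(0 + 2\right) - 2\right) \left(-6\right) = - \frac{i \sqrt{5}}{7} + \left(0 \cdot 7 \cdot 2 - 2\right) \left(-6\right) = - \frac{i \sqrt{5}}{7} + \left(0 \cdot 14 - 2\right) \left(-6\right) = - \frac{i \sqrt{5}}{7} + \left(0 - 2\right) \left(-6\right) = - \frac{i \sqrt{5}}{7} - -12 = - \frac{i \sqrt{5}}{7} + 12 = 12 - \frac{i \sqrt{5}}{7}$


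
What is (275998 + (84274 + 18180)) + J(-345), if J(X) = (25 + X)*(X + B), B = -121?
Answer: 527572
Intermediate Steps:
J(X) = (-121 + X)*(25 + X) (J(X) = (25 + X)*(X - 121) = (25 + X)*(-121 + X) = (-121 + X)*(25 + X))
(275998 + (84274 + 18180)) + J(-345) = (275998 + (84274 + 18180)) + (-3025 + (-345)² - 96*(-345)) = (275998 + 102454) + (-3025 + 119025 + 33120) = 378452 + 149120 = 527572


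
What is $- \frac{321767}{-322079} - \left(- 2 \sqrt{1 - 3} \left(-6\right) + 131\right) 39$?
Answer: $- \frac{1645179844}{322079} - 468 i \sqrt{2} \approx -5108.0 - 661.85 i$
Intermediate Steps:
$- \frac{321767}{-322079} - \left(- 2 \sqrt{1 - 3} \left(-6\right) + 131\right) 39 = \left(-321767\right) \left(- \frac{1}{322079}\right) - \left(- 2 \sqrt{-2} \left(-6\right) + 131\right) 39 = \frac{321767}{322079} - \left(- 2 i \sqrt{2} \left(-6\right) + 131\right) 39 = \frac{321767}{322079} - \left(12 i \sqrt{2} + 131\right) 39 = \frac{321767}{322079} - \left(131 + 12 i \sqrt{2}\right) 39 = \frac{321767}{322079} - \left(5109 + 468 i \sqrt{2}\right) = - \frac{1645179844}{322079} - 468 i \sqrt{2}$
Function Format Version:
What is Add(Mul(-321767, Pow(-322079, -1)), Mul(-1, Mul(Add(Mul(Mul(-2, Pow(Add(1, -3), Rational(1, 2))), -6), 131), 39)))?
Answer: Add(Rational(-1645179844, 322079), Mul(-468, I, Pow(2, Rational(1, 2)))) ≈ Add(-5108.0, Mul(-661.85, I))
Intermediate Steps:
Add(Mul(-321767, Pow(-322079, -1)), Mul(-1, Mul(Add(Mul(Mul(-2, Pow(Add(1, -3), Rational(1, 2))), -6), 131), 39))) = Add(Mul(-321767, Rational(-1, 322079)), Mul(-1, Mul(Add(Mul(Mul(-2, Pow(-2, Rational(1, 2))), -6), 131), 39))) = Add(Rational(321767, 322079), Mul(-1, Mul(Add(Mul(Mul(-2, Mul(I, Pow(2, Rational(1, 2)))), -6), 131), 39))) = Add(Rational(321767, 322079), Mul(-1, Mul(Add(Mul(Mul(-2, I, Pow(2, Rational(1, 2))), -6), 131), 39))) = Add(Rational(321767, 322079), Mul(-1, Mul(Add(Mul(12, I, Pow(2, Rational(1, 2))), 131), 39))) = Add(Rational(321767, 322079), Mul(-1, Mul(Add(131, Mul(12, I, Pow(2, Rational(1, 2)))), 39))) = Add(Rational(321767, 322079), Mul(-1, Add(5109, Mul(468, I, Pow(2, Rational(1, 2)))))) = Add(Rational(321767, 322079), Add(-5109, Mul(-468, I, Pow(2, Rational(1, 2))))) = Add(Rational(-1645179844, 322079), Mul(-468, I, Pow(2, Rational(1, 2))))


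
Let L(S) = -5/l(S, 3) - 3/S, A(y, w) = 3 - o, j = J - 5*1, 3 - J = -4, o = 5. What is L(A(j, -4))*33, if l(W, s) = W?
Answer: 132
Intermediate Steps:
J = 7 (J = 3 - 1*(-4) = 3 + 4 = 7)
j = 2 (j = 7 - 5*1 = 7 - 5 = 2)
A(y, w) = -2 (A(y, w) = 3 - 1*5 = 3 - 5 = -2)
L(S) = -8/S (L(S) = -5/S - 3/S = -8/S)
L(A(j, -4))*33 = -8/(-2)*33 = -8*(-½)*33 = 4*33 = 132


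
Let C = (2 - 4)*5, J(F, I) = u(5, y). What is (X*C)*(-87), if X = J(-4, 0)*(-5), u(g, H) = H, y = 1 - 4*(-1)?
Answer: -21750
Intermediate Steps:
y = 5 (y = 1 + 4 = 5)
J(F, I) = 5
C = -10 (C = -2*5 = -10)
X = -25 (X = 5*(-5) = -25)
(X*C)*(-87) = -25*(-10)*(-87) = 250*(-87) = -21750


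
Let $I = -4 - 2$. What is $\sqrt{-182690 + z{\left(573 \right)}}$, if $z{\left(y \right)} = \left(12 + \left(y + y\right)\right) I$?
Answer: $i \sqrt{189638} \approx 435.47 i$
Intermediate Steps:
$I = -6$
$z{\left(y \right)} = -72 - 12 y$ ($z{\left(y \right)} = \left(12 + \left(y + y\right)\right) \left(-6\right) = \left(12 + 2 y\right) \left(-6\right) = -72 - 12 y$)
$\sqrt{-182690 + z{\left(573 \right)}} = \sqrt{-182690 - 6948} = \sqrt{-189638} = i \sqrt{189638}$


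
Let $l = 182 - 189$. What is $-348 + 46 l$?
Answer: $-670$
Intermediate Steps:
$l = -7$ ($l = 182 - 189 = -7$)
$-348 + 46 l = -348 + 46 \left(-7\right) = -348 - 322 = -670$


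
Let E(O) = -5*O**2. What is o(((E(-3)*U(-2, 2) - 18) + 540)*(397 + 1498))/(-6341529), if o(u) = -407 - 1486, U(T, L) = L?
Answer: 631/2113843 ≈ 0.00029851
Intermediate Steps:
o(u) = -1893
o(((E(-3)*U(-2, 2) - 18) + 540)*(397 + 1498))/(-6341529) = -1893/(-6341529) = -1893*(-1/6341529) = 631/2113843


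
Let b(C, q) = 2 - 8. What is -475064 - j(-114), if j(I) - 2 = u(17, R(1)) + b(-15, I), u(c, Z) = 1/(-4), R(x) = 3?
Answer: -1900239/4 ≈ -4.7506e+5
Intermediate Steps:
b(C, q) = -6
u(c, Z) = -¼
j(I) = -17/4 (j(I) = 2 + (-¼ - 6) = 2 - 25/4 = -17/4)
-475064 - j(-114) = -475064 - 1*(-17/4) = -475064 + 17/4 = -1900239/4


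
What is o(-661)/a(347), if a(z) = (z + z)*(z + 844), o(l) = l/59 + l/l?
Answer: -301/24383343 ≈ -1.2344e-5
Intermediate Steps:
o(l) = 1 + l/59 (o(l) = l*(1/59) + 1 = l/59 + 1 = 1 + l/59)
a(z) = 2*z*(844 + z) (a(z) = (2*z)*(844 + z) = 2*z*(844 + z))
o(-661)/a(347) = (1 + (1/59)*(-661))/((2*347*(844 + 347))) = (1 - 661/59)/((2*347*1191)) = -602/59/826554 = -602/59*1/826554 = -301/24383343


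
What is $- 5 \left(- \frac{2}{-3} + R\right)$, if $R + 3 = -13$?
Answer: $\frac{230}{3} \approx 76.667$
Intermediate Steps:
$R = -16$ ($R = -3 - 13 = -16$)
$- 5 \left(- \frac{2}{-3} + R\right) = - 5 \left(- \frac{2}{-3} - 16\right) = - 5 \left(\left(-2\right) \left(- \frac{1}{3}\right) - 16\right) = - 5 \left(\frac{2}{3} - 16\right) = \left(-5\right) \left(- \frac{46}{3}\right) = \frac{230}{3}$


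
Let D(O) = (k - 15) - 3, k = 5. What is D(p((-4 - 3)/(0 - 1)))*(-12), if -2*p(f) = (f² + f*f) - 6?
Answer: 156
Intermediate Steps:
p(f) = 3 - f² (p(f) = -((f² + f*f) - 6)/2 = -((f² + f²) - 6)/2 = -(2*f² - 6)/2 = -(-6 + 2*f²)/2 = 3 - f²)
D(O) = -13 (D(O) = (5 - 15) - 3 = -10 - 3 = -13)
D(p((-4 - 3)/(0 - 1)))*(-12) = -13*(-12) = 156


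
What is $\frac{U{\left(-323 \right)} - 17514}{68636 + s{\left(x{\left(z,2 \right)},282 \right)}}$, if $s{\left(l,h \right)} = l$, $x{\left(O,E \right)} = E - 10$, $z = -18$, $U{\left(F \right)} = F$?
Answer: $- \frac{17837}{68628} \approx -0.25991$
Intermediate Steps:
$x{\left(O,E \right)} = -10 + E$ ($x{\left(O,E \right)} = E - 10 = -10 + E$)
$\frac{U{\left(-323 \right)} - 17514}{68636 + s{\left(x{\left(z,2 \right)},282 \right)}} = \frac{-323 - 17514}{68636 + \left(-10 + 2\right)} = - \frac{17837}{68636 - 8} = - \frac{17837}{68628}$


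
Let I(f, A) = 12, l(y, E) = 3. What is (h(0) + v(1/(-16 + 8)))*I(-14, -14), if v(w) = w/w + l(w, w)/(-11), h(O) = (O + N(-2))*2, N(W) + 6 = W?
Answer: -2016/11 ≈ -183.27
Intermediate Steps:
N(W) = -6 + W
h(O) = -16 + 2*O (h(O) = (O + (-6 - 2))*2 = (O - 8)*2 = (-8 + O)*2 = -16 + 2*O)
v(w) = 8/11 (v(w) = w/w + 3/(-11) = 1 + 3*(-1/11) = 1 - 3/11 = 8/11)
(h(0) + v(1/(-16 + 8)))*I(-14, -14) = ((-16 + 2*0) + 8/11)*12 = ((-16 + 0) + 8/11)*12 = (-16 + 8/11)*12 = -168/11*12 = -2016/11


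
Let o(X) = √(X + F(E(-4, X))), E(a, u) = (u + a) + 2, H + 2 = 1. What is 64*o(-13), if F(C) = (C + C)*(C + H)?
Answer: 64*√467 ≈ 1383.1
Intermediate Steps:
H = -1 (H = -2 + 1 = -1)
E(a, u) = 2 + a + u (E(a, u) = (a + u) + 2 = 2 + a + u)
F(C) = 2*C*(-1 + C) (F(C) = (C + C)*(C - 1) = (2*C)*(-1 + C) = 2*C*(-1 + C))
o(X) = √(X + 2*(-3 + X)*(-2 + X)) (o(X) = √(X + 2*(2 - 4 + X)*(-1 + (2 - 4 + X))) = √(X + 2*(-2 + X)*(-1 + (-2 + X))) = √(X + 2*(-2 + X)*(-3 + X)) = √(X + 2*(-3 + X)*(-2 + X)))
64*o(-13) = 64*√(-13 + 2*(-3 - 13)*(-2 - 13)) = 64*√(-13 + 2*(-16)*(-15)) = 64*√(-13 + 480) = 64*√467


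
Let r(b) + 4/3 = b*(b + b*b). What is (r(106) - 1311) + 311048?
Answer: 4535963/3 ≈ 1.5120e+6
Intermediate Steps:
r(b) = -4/3 + b*(b + b**2) (r(b) = -4/3 + b*(b + b*b) = -4/3 + b*(b + b**2))
(r(106) - 1311) + 311048 = ((-4/3 + 106**2 + 106**3) - 1311) + 311048 = ((-4/3 + 11236 + 1191016) - 1311) + 311048 = (3606752/3 - 1311) + 311048 = 3602819/3 + 311048 = 4535963/3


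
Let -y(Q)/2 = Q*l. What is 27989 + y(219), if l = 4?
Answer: 26237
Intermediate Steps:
y(Q) = -8*Q (y(Q) = -2*Q*4 = -8*Q)
27989 + y(219) = 27989 - 8*219 = 27989 - 1752 = 26237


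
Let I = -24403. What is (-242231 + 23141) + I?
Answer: -243493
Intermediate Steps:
(-242231 + 23141) + I = (-242231 + 23141) - 24403 = -219090 - 24403 = -243493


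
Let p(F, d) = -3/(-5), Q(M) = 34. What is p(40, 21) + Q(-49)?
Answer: 173/5 ≈ 34.600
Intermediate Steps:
p(F, d) = 3/5 (p(F, d) = -3*(-1/5) = 3/5)
p(40, 21) + Q(-49) = 3/5 + 34 = 173/5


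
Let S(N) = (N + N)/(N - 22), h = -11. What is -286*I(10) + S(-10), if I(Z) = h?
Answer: 25173/8 ≈ 3146.6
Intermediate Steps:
I(Z) = -11
S(N) = 2*N/(-22 + N) (S(N) = (2*N)/(-22 + N) = 2*N/(-22 + N))
-286*I(10) + S(-10) = -286*(-11) + 2*(-10)/(-22 - 10) = 3146 + 2*(-10)/(-32) = 3146 + 2*(-10)*(-1/32) = 3146 + 5/8 = 25173/8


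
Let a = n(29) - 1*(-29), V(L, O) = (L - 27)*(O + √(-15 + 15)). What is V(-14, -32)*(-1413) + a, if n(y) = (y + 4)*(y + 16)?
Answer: -1852342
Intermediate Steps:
n(y) = (4 + y)*(16 + y)
V(L, O) = O*(-27 + L) (V(L, O) = (-27 + L)*(O + √0) = (-27 + L)*(O + 0) = (-27 + L)*O = O*(-27 + L))
a = 1514 (a = (64 + 29² + 20*29) - 1*(-29) = (64 + 841 + 580) + 29 = 1485 + 29 = 1514)
V(-14, -32)*(-1413) + a = -32*(-27 - 14)*(-1413) + 1514 = -32*(-41)*(-1413) + 1514 = 1312*(-1413) + 1514 = -1853856 + 1514 = -1852342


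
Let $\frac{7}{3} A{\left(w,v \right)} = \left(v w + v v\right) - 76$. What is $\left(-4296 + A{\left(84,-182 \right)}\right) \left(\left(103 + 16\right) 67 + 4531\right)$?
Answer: $\frac{290192832}{7} \approx 4.1456 \cdot 10^{7}$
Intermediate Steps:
$A{\left(w,v \right)} = - \frac{228}{7} + \frac{3 v^{2}}{7} + \frac{3 v w}{7}$ ($A{\left(w,v \right)} = \frac{3 \left(\left(v w + v v\right) - 76\right)}{7} = \frac{3 \left(\left(v w + v^{2}\right) - 76\right)}{7} = \frac{3 \left(\left(v^{2} + v w\right) - 76\right)}{7} = \frac{3 \left(-76 + v^{2} + v w\right)}{7} = - \frac{228}{7} + \frac{3 v^{2}}{7} + \frac{3 v w}{7}$)
$\left(-4296 + A{\left(84,-182 \right)}\right) \left(\left(103 + 16\right) 67 + 4531\right) = \left(-4296 + \left(- \frac{228}{7} + \frac{3 \left(-182\right)^{2}}{7} + \frac{3}{7} \left(-182\right) 84\right)\right) \left(\left(103 + 16\right) 67 + 4531\right) = \left(-4296 - - \frac{53280}{7}\right) \left(119 \cdot 67 + 4531\right) = \left(-4296 - - \frac{53280}{7}\right) \left(7973 + 4531\right) = \left(-4296 + \frac{53280}{7}\right) 12504 = \frac{23208}{7} \cdot 12504 = \frac{290192832}{7}$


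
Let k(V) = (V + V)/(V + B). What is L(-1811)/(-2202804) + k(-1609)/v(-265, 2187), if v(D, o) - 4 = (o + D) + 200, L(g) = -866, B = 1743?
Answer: -427619608/39221475921 ≈ -0.010903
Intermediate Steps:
k(V) = 2*V/(1743 + V) (k(V) = (V + V)/(V + 1743) = (2*V)/(1743 + V) = 2*V/(1743 + V))
v(D, o) = 204 + D + o (v(D, o) = 4 + ((o + D) + 200) = 4 + ((D + o) + 200) = 4 + (200 + D + o) = 204 + D + o)
L(-1811)/(-2202804) + k(-1609)/v(-265, 2187) = -866/(-2202804) + (2*(-1609)/(1743 - 1609))/(204 - 265 + 2187) = -866*(-1/2202804) + (2*(-1609)/134)/2126 = 433/1101402 + (2*(-1609)*(1/134))*(1/2126) = 433/1101402 - 1609/67*1/2126 = 433/1101402 - 1609/142442 = -427619608/39221475921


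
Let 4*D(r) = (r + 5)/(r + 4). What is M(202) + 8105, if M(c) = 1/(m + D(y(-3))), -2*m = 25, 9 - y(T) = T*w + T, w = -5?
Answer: 97259/12 ≈ 8104.9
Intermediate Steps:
y(T) = 9 + 4*T (y(T) = 9 - (T*(-5) + T) = 9 - (-5*T + T) = 9 - (-4)*T = 9 + 4*T)
D(r) = (5 + r)/(4*(4 + r)) (D(r) = ((r + 5)/(r + 4))/4 = ((5 + r)/(4 + r))/4 = (5 + r)/(4*(4 + r)))
m = -25/2 (m = -1/2*25 = -25/2 ≈ -12.500)
M(c) = -1/12 (M(c) = 1/(-25/2 + (5 + (9 + 4*(-3)))/(4*(4 + (9 + 4*(-3))))) = 1/(-25/2 + (5 + (9 - 12))/(4*(4 + (9 - 12)))) = 1/(-25/2 + (5 - 3)/(4*(4 - 3))) = 1/(-25/2 + (1/4)*2/1) = 1/(-25/2 + (1/4)*1*2) = 1/(-25/2 + 1/2) = 1/(-12) = -1/12)
M(202) + 8105 = -1/12 + 8105 = 97259/12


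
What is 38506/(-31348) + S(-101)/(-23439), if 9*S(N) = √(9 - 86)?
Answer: -19253/15674 - I*√77/210951 ≈ -1.2283 - 4.1597e-5*I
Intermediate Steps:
S(N) = I*√77/9 (S(N) = √(9 - 86)/9 = √(-77)/9 = (I*√77)/9 = I*√77/9)
38506/(-31348) + S(-101)/(-23439) = 38506/(-31348) + (I*√77/9)/(-23439) = 38506*(-1/31348) + (I*√77/9)*(-1/23439) = -19253/15674 - I*√77/210951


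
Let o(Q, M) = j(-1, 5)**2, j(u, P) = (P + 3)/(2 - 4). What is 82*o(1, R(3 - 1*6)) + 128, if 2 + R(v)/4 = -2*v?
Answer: 1440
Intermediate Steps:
j(u, P) = -3/2 - P/2 (j(u, P) = (3 + P)/(-2) = (3 + P)*(-1/2) = -3/2 - P/2)
R(v) = -8 - 8*v (R(v) = -8 + 4*(-2*v) = -8 - 8*v)
o(Q, M) = 16 (o(Q, M) = (-3/2 - 1/2*5)**2 = (-3/2 - 5/2)**2 = (-4)**2 = 16)
82*o(1, R(3 - 1*6)) + 128 = 82*16 + 128 = 1312 + 128 = 1440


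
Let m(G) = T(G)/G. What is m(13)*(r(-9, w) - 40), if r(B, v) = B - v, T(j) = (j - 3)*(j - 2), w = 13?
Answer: -6820/13 ≈ -524.62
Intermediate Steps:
T(j) = (-3 + j)*(-2 + j)
m(G) = (6 + G**2 - 5*G)/G
m(13)*(r(-9, w) - 40) = (-5 + 13 + 6/13)*((-9 - 1*13) - 40) = (-5 + 13 + 6*(1/13))*((-9 - 13) - 40) = (-5 + 13 + 6/13)*(-22 - 40) = (110/13)*(-62) = -6820/13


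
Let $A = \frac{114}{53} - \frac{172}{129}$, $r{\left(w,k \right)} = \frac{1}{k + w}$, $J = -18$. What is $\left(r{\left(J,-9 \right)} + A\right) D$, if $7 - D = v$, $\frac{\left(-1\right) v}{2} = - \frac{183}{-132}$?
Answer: $\frac{240155}{31482} \approx 7.6283$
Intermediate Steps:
$v = - \frac{61}{22}$ ($v = - 2 \left(- \frac{183}{-132}\right) = - 2 \left(\left(-183\right) \left(- \frac{1}{132}\right)\right) = \left(-2\right) \frac{61}{44} = - \frac{61}{22} \approx -2.7727$)
$D = \frac{215}{22}$ ($D = 7 - - \frac{61}{22} = 7 + \frac{61}{22} = \frac{215}{22} \approx 9.7727$)
$A = \frac{130}{159}$ ($A = 114 \cdot \frac{1}{53} - \frac{4}{3} = \frac{114}{53} - \frac{4}{3} = \frac{130}{159} \approx 0.81761$)
$\left(r{\left(J,-9 \right)} + A\right) D = \left(\frac{1}{-9 - 18} + \frac{130}{159}\right) \frac{215}{22} = \left(\frac{1}{-27} + \frac{130}{159}\right) \frac{215}{22} = \left(- \frac{1}{27} + \frac{130}{159}\right) \frac{215}{22} = \frac{1117}{1431} \cdot \frac{215}{22} = \frac{240155}{31482}$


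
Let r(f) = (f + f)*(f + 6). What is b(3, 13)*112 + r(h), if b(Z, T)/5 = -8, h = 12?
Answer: -4048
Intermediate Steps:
b(Z, T) = -40 (b(Z, T) = 5*(-8) = -40)
r(f) = 2*f*(6 + f) (r(f) = (2*f)*(6 + f) = 2*f*(6 + f))
b(3, 13)*112 + r(h) = -40*112 + 2*12*(6 + 12) = -4480 + 2*12*18 = -4480 + 432 = -4048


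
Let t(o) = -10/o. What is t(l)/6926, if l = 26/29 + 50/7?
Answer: -1015/5651616 ≈ -0.00017959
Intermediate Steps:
l = 1632/203 (l = 26*(1/29) + 50*(1/7) = 26/29 + 50/7 = 1632/203 ≈ 8.0394)
t(l)/6926 = -10/1632/203/6926 = -10*203/1632*(1/6926) = -1015/816*1/6926 = -1015/5651616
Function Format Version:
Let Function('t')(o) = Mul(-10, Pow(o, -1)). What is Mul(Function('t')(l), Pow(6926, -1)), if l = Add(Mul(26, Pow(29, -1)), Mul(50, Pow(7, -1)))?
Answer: Rational(-1015, 5651616) ≈ -0.00017959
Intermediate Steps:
l = Rational(1632, 203) (l = Add(Mul(26, Rational(1, 29)), Mul(50, Rational(1, 7))) = Add(Rational(26, 29), Rational(50, 7)) = Rational(1632, 203) ≈ 8.0394)
Mul(Function('t')(l), Pow(6926, -1)) = Mul(Mul(-10, Pow(Rational(1632, 203), -1)), Pow(6926, -1)) = Mul(Mul(-10, Rational(203, 1632)), Rational(1, 6926)) = Mul(Rational(-1015, 816), Rational(1, 6926)) = Rational(-1015, 5651616)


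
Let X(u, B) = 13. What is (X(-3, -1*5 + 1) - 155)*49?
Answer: -6958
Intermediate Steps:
(X(-3, -1*5 + 1) - 155)*49 = (13 - 155)*49 = -142*49 = -6958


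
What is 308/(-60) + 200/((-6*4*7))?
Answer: -664/105 ≈ -6.3238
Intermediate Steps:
308/(-60) + 200/((-6*4*7)) = 308*(-1/60) + 200/((-24*7)) = -77/15 + 200/(-168) = -77/15 + 200*(-1/168) = -77/15 - 25/21 = -664/105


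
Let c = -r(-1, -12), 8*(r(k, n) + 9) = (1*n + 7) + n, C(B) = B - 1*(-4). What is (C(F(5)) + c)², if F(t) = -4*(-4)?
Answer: 62001/64 ≈ 968.77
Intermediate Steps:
F(t) = 16
C(B) = 4 + B (C(B) = B + 4 = 4 + B)
r(k, n) = -65/8 + n/4 (r(k, n) = -9 + ((1*n + 7) + n)/8 = -9 + ((n + 7) + n)/8 = -9 + ((7 + n) + n)/8 = -9 + (7 + 2*n)/8 = -9 + (7/8 + n/4) = -65/8 + n/4)
c = 89/8 (c = -(-65/8 + (¼)*(-12)) = -(-65/8 - 3) = -1*(-89/8) = 89/8 ≈ 11.125)
(C(F(5)) + c)² = ((4 + 16) + 89/8)² = (20 + 89/8)² = (249/8)² = 62001/64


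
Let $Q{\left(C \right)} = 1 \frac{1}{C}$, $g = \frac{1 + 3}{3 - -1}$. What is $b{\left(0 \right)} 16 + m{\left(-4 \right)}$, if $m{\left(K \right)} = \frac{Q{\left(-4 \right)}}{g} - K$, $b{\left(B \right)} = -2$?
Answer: $- \frac{113}{4} \approx -28.25$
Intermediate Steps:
$g = 1$ ($g = \frac{4}{3 + 1} = \frac{4}{4} = 4 \cdot \frac{1}{4} = 1$)
$Q{\left(C \right)} = \frac{1}{C}$
$m{\left(K \right)} = - \frac{1}{4} - K$ ($m{\left(K \right)} = \frac{1}{\left(-4\right) 1} - K = \left(- \frac{1}{4}\right) 1 - K = - \frac{1}{4} - K$)
$b{\left(0 \right)} 16 + m{\left(-4 \right)} = \left(-2\right) 16 - - \frac{15}{4} = -32 + \left(- \frac{1}{4} + 4\right) = -32 + \frac{15}{4} = - \frac{113}{4}$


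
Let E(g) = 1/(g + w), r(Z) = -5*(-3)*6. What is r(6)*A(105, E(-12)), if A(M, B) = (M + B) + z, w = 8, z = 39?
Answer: 25875/2 ≈ 12938.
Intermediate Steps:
r(Z) = 90 (r(Z) = 15*6 = 90)
E(g) = 1/(8 + g) (E(g) = 1/(g + 8) = 1/(8 + g))
A(M, B) = 39 + B + M (A(M, B) = (M + B) + 39 = (B + M) + 39 = 39 + B + M)
r(6)*A(105, E(-12)) = 90*(39 + 1/(8 - 12) + 105) = 90*(39 + 1/(-4) + 105) = 90*(39 - ¼ + 105) = 90*(575/4) = 25875/2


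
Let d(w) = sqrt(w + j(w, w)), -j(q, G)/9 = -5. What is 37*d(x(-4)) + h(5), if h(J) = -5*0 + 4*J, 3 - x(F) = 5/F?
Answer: 20 + 37*sqrt(197)/2 ≈ 279.66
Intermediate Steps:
x(F) = 3 - 5/F
j(q, G) = 45 (j(q, G) = -9*(-5) = 45)
d(w) = sqrt(45 + w) (d(w) = sqrt(w + 45) = sqrt(45 + w))
h(J) = 4*J (h(J) = 0 + 4*J = 4*J)
37*d(x(-4)) + h(5) = 37*sqrt(45 + (3 - 5/(-4))) + 4*5 = 37*sqrt(45 + (3 - 5*(-1/4))) + 20 = 37*sqrt(45 + (3 + 5/4)) + 20 = 37*sqrt(45 + 17/4) + 20 = 37*sqrt(197/4) + 20 = 37*(sqrt(197)/2) + 20 = 37*sqrt(197)/2 + 20 = 20 + 37*sqrt(197)/2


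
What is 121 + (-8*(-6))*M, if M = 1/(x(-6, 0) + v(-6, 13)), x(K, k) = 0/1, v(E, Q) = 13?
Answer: 1621/13 ≈ 124.69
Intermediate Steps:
x(K, k) = 0 (x(K, k) = 0*1 = 0)
M = 1/13 (M = 1/(0 + 13) = 1/13 ≈ 0.076923)
121 + (-8*(-6))*M = 121 - 8*(-6)*(1/13) = 121 + 48*(1/13) = 121 + 48/13 = 1621/13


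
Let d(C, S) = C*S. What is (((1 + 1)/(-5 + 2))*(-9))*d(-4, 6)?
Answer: -144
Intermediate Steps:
(((1 + 1)/(-5 + 2))*(-9))*d(-4, 6) = (((1 + 1)/(-5 + 2))*(-9))*(-4*6) = ((2/(-3))*(-9))*(-24) = ((2*(-⅓))*(-9))*(-24) = -⅔*(-9)*(-24) = 6*(-24) = -144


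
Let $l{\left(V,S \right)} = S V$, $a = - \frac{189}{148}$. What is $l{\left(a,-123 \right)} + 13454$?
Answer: $\frac{2014439}{148} \approx 13611.0$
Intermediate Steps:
$a = - \frac{189}{148}$ ($a = \left(-189\right) \frac{1}{148} = - \frac{189}{148} \approx -1.277$)
$l{\left(a,-123 \right)} + 13454 = \left(-123\right) \left(- \frac{189}{148}\right) + 13454 = \frac{23247}{148} + 13454 = \frac{2014439}{148}$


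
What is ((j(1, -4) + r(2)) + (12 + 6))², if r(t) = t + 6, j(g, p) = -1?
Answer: 625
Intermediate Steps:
r(t) = 6 + t
((j(1, -4) + r(2)) + (12 + 6))² = ((-1 + (6 + 2)) + (12 + 6))² = ((-1 + 8) + 18)² = (7 + 18)² = 25² = 625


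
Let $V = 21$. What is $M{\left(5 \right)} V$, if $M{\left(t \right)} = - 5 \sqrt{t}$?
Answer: $- 105 \sqrt{5} \approx -234.79$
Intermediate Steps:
$M{\left(5 \right)} V = - 5 \sqrt{5} \cdot 21 = - 105 \sqrt{5}$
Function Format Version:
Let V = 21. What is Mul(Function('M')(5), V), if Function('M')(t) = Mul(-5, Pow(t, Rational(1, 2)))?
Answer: Mul(-105, Pow(5, Rational(1, 2))) ≈ -234.79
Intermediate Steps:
Mul(Function('M')(5), V) = Mul(Mul(-5, Pow(5, Rational(1, 2))), 21) = Mul(-105, Pow(5, Rational(1, 2)))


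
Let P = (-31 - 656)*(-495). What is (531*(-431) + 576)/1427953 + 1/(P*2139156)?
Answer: -166066399254756947/1038767387331918420 ≈ -0.15987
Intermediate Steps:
P = 340065 (P = -687*(-495) = 340065)
(531*(-431) + 576)/1427953 + 1/(P*2139156) = (531*(-431) + 576)/1427953 + 1/(340065*2139156) = (-228861 + 576)*(1/1427953) + (1/340065)*(1/2139156) = -228285*1/1427953 + 1/727452085140 = -228285/1427953 + 1/727452085140 = -166066399254756947/1038767387331918420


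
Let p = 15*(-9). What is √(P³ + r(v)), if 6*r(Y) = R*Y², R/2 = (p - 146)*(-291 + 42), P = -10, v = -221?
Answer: 3*√126568627 ≈ 33751.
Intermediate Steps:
p = -135
R = 139938 (R = 2*((-135 - 146)*(-291 + 42)) = 2*(-281*(-249)) = 2*69969 = 139938)
r(Y) = 23323*Y² (r(Y) = (139938*Y²)/6 = 23323*Y²)
√(P³ + r(v)) = √((-10)³ + 23323*(-221)²) = √(-1000 + 23323*48841) = √(-1000 + 1139118643) = √1139117643 = 3*√126568627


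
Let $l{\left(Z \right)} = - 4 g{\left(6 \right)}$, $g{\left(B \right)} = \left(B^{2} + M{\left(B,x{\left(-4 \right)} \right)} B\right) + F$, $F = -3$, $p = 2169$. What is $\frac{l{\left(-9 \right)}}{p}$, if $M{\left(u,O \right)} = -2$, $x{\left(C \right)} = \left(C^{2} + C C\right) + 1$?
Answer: $- \frac{28}{723} \approx -0.038728$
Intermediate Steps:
$x{\left(C \right)} = 1 + 2 C^{2}$ ($x{\left(C \right)} = \left(C^{2} + C^{2}\right) + 1 = 2 C^{2} + 1 = 1 + 2 C^{2}$)
$g{\left(B \right)} = -3 + B^{2} - 2 B$ ($g{\left(B \right)} = \left(B^{2} - 2 B\right) - 3 = -3 + B^{2} - 2 B$)
$l{\left(Z \right)} = -84$ ($l{\left(Z \right)} = - 4 \left(-3 + 6^{2} - 12\right) = - 4 \left(-3 + 36 - 12\right) = \left(-4\right) 21 = -84$)
$\frac{l{\left(-9 \right)}}{p} = - \frac{84}{2169} = \left(-84\right) \frac{1}{2169} = - \frac{28}{723}$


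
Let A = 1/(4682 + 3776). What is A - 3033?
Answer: -25653113/8458 ≈ -3033.0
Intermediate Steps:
A = 1/8458 ≈ 0.00011823
A - 3033 = 1/8458 - 3033 = -25653113/8458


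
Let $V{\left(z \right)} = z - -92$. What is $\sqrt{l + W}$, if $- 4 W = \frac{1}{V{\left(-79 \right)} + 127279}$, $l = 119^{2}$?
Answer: $\frac{13 \sqrt{11220806369}}{11572} \approx 119.0$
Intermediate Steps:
$V{\left(z \right)} = 92 + z$ ($V{\left(z \right)} = z + 92 = 92 + z$)
$l = 14161$
$W = - \frac{1}{509168}$ ($W = - \frac{1}{4 \left(\left(92 - 79\right) + 127279\right)} = - \frac{1}{4 \left(13 + 127279\right)} = - \frac{1}{4 \cdot 127292} = \left(- \frac{1}{4}\right) \frac{1}{127292} = - \frac{1}{509168} \approx -1.964 \cdot 10^{-6}$)
$\sqrt{l + W} = \sqrt{14161 - \frac{1}{509168}} = \sqrt{\frac{7210328047}{509168}} = \frac{13 \sqrt{11220806369}}{11572}$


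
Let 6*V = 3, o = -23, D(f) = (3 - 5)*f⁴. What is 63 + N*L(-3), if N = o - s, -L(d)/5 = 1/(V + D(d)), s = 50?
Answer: 19619/323 ≈ 60.740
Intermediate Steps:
D(f) = -2*f⁴
V = ½ (V = (⅙)*3 = ½ ≈ 0.50000)
L(d) = -5/(½ - 2*d⁴)
N = -73 (N = -23 - 1*50 = -23 - 50 = -73)
63 + N*L(-3) = 63 - 730/(-1 + 4*(-3)⁴) = 63 - 730/(-1 + 4*81) = 63 - 730/(-1 + 324) = 63 - 730/323 = 19619/323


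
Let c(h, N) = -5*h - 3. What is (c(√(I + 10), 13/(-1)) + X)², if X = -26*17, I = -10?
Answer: 198025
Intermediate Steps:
X = -442
c(h, N) = -3 - 5*h
(c(√(I + 10), 13/(-1)) + X)² = ((-3 - 5*√(-10 + 10)) - 442)² = ((-3 - 5*√0) - 442)² = ((-3 - 5*0) - 442)² = ((-3 + 0) - 442)² = (-3 - 442)² = (-445)² = 198025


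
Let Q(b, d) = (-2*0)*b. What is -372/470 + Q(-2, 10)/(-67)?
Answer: -186/235 ≈ -0.79149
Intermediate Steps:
Q(b, d) = 0 (Q(b, d) = 0*b = 0)
-372/470 + Q(-2, 10)/(-67) = -372/470 + 0/(-67) = -372*1/470 + 0*(-1/67) = -186/235 + 0 = -186/235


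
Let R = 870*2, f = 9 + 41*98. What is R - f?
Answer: -2287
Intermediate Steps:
f = 4027 (f = 9 + 4018 = 4027)
R = 1740
R - f = 1740 - 1*4027 = 1740 - 4027 = -2287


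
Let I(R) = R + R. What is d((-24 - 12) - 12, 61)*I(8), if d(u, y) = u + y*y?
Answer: 58768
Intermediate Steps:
I(R) = 2*R
d(u, y) = u + y**2
d((-24 - 12) - 12, 61)*I(8) = (((-24 - 12) - 12) + 61**2)*(2*8) = ((-36 - 12) + 3721)*16 = (-48 + 3721)*16 = 3673*16 = 58768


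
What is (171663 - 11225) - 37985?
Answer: 122453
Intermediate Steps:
(171663 - 11225) - 37985 = 160438 - 37985 = 122453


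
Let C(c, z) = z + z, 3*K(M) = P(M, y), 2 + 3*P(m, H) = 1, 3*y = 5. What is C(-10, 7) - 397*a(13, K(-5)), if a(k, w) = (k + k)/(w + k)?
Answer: -45637/58 ≈ -786.84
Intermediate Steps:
y = 5/3 (y = (⅓)*5 = 5/3 ≈ 1.6667)
P(m, H) = -⅓ (P(m, H) = -⅔ + (⅓)*1 = -⅔ + ⅓ = -⅓)
K(M) = -⅑ (K(M) = (⅓)*(-⅓) = -⅑)
a(k, w) = 2*k/(k + w) (a(k, w) = (2*k)/(k + w) = 2*k/(k + w))
C(c, z) = 2*z
C(-10, 7) - 397*a(13, K(-5)) = 2*7 - 794*13/(13 - ⅑) = 14 - 794*13/116/9 = 14 - 794*13*9/116 = 14 - 397*117/58 = 14 - 46449/58 = -45637/58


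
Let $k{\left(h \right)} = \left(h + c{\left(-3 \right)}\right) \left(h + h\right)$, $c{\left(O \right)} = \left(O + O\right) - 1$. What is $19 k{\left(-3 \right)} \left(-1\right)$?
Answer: $-1140$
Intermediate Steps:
$c{\left(O \right)} = -1 + 2 O$ ($c{\left(O \right)} = 2 O - 1 = -1 + 2 O$)
$k{\left(h \right)} = 2 h \left(-7 + h\right)$ ($k{\left(h \right)} = \left(h + \left(-1 + 2 \left(-3\right)\right)\right) \left(h + h\right) = \left(h - 7\right) 2 h = \left(-7 + h\right) 2 h = 2 h \left(-7 + h\right)$)
$19 k{\left(-3 \right)} \left(-1\right) = 19 \cdot 2 \left(-3\right) \left(-7 - 3\right) \left(-1\right) = 19 \cdot 2 \left(-3\right) \left(-10\right) \left(-1\right) = 19 \cdot 60 \left(-1\right) = 1140 \left(-1\right) = -1140$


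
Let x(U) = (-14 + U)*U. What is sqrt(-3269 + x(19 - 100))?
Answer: sqrt(4426) ≈ 66.528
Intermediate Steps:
x(U) = U*(-14 + U)
sqrt(-3269 + x(19 - 100)) = sqrt(-3269 + (19 - 100)*(-14 + (19 - 100))) = sqrt(-3269 - 81*(-14 - 81)) = sqrt(-3269 - 81*(-95)) = sqrt(-3269 + 7695) = sqrt(4426)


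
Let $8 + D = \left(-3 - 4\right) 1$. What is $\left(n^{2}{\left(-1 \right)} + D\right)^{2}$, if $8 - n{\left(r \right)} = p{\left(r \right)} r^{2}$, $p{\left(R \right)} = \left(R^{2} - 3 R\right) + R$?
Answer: $100$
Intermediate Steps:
$p{\left(R \right)} = R^{2} - 2 R$
$n{\left(r \right)} = 8 - r^{3} \left(-2 + r\right)$ ($n{\left(r \right)} = 8 - r \left(-2 + r\right) r^{2} = 8 - r^{3} \left(-2 + r\right)$)
$D = -15$ ($D = -8 + \left(-3 - 4\right) 1 = -8 - 7 = -15$)
$\left(n^{2}{\left(-1 \right)} + D\right)^{2} = \left(\left(8 + \left(-1\right)^{3} \left(2 - -1\right)\right)^{2} - 15\right)^{2} = \left(\left(8 - \left(2 + 1\right)\right)^{2} - 15\right)^{2} = \left(\left(8 - 3\right)^{2} - 15\right)^{2} = \left(5^{2} - 15\right)^{2} = \left(25 - 15\right)^{2} = 10^{2} = 100$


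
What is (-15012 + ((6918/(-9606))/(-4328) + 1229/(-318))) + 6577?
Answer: -9297361719949/1101731352 ≈ -8438.9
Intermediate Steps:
(-15012 + ((6918/(-9606))/(-4328) + 1229/(-318))) + 6577 = (-15012 + ((6918*(-1/9606))*(-1/4328) + 1229*(-1/318))) + 6577 = (-15012 + (-1153/1601*(-1/4328) - 1229/318)) + 6577 = (-15012 + (1153/6929128 - 1229/318)) + 6577 = (-15012 - 4257765829/1101731352) + 6577 = -16543448822053/1101731352 + 6577 = -9297361719949/1101731352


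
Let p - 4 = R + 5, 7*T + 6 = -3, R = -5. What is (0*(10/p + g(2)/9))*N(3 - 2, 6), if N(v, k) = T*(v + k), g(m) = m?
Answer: 0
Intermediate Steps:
T = -9/7 (T = -6/7 + (⅐)*(-3) = -6/7 - 3/7 = -9/7 ≈ -1.2857)
p = 4 (p = 4 + (-5 + 5) = 4 + 0 = 4)
N(v, k) = -9*k/7 - 9*v/7 (N(v, k) = -9*(v + k)/7 = -9*(k + v)/7 = -9*k/7 - 9*v/7)
(0*(10/p + g(2)/9))*N(3 - 2, 6) = (0*(10/4 + 2/9))*(-9/7*6 - 9*(3 - 2)/7) = (0*(10*(¼) + 2*(⅑)))*(-54/7 - 9/7*1) = (0*(5/2 + 2/9))*(-54/7 - 9/7) = (0*(49/18))*(-9) = 0*(-9) = 0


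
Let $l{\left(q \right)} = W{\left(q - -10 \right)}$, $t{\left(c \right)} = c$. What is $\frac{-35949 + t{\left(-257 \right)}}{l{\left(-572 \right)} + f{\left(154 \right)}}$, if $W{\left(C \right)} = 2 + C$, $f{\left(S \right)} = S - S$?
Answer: $\frac{18103}{280} \approx 64.654$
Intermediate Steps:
$f{\left(S \right)} = 0$
$l{\left(q \right)} = 12 + q$ ($l{\left(q \right)} = 2 + \left(q - -10\right) = 2 + \left(q + 10\right) = 2 + \left(10 + q\right) = 12 + q$)
$\frac{-35949 + t{\left(-257 \right)}}{l{\left(-572 \right)} + f{\left(154 \right)}} = \frac{-35949 - 257}{\left(12 - 572\right) + 0} = - \frac{36206}{-560 + 0} = - \frac{36206}{-560} = \left(-36206\right) \left(- \frac{1}{560}\right) = \frac{18103}{280}$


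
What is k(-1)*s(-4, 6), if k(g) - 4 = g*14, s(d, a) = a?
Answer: -60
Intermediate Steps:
k(g) = 4 + 14*g (k(g) = 4 + g*14 = 4 + 14*g)
k(-1)*s(-4, 6) = (4 + 14*(-1))*6 = (4 - 14)*6 = -10*6 = -60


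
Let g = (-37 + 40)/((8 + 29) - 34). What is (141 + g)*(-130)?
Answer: -18460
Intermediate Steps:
g = 1 (g = 3/(37 - 34) = 3/3 = 3*(1/3) = 1)
(141 + g)*(-130) = (141 + 1)*(-130) = 142*(-130) = -18460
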